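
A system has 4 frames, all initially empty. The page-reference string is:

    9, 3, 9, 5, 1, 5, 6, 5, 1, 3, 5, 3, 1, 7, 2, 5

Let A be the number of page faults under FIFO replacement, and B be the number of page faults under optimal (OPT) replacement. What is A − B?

Under FIFO: F F . F F . F . . . . . . F F F → 8 faults.
Under OPT: F F . F F . F . . . . . . F F . → 7 faults.
A − B = 8 − 7 = 1.

1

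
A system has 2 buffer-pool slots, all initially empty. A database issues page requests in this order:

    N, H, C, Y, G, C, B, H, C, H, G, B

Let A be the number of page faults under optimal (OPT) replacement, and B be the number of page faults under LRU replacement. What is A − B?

-2

Under OPT: F F F F F . F F . . F F → 9 faults.
Under LRU: F F F F F F F F F . F F → 11 faults.
A − B = 9 − 11 = -2.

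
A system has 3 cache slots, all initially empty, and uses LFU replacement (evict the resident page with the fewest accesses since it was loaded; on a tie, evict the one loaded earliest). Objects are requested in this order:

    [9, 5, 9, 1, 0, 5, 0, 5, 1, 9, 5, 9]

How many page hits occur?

5

9 -> fault, frames [9]
5 -> fault, frames [9, 5]
9 -> hit
1 -> fault, frames [9, 5, 1]
0 -> fault, evict 5, frames [9, 1, 0]
5 -> fault, evict 1, frames [9, 0, 5]
0 -> hit
5 -> hit
1 -> fault, evict 9, frames [0, 5, 1]
9 -> fault, evict 1, frames [0, 5, 9]
5 -> hit
9 -> hit
Hits: 5.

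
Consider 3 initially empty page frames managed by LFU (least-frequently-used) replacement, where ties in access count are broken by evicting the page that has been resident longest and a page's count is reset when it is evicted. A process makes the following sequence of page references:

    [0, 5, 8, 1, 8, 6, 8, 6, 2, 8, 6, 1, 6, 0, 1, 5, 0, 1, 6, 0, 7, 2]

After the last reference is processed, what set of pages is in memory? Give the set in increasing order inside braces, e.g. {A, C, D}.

{2, 6, 8}

0 → fault, frames (0)
5 → fault, frames (0 5)
8 → fault, frames (0 5 8)
1 → fault, evict 0, frames (5 8 1)
8 → hit
6 → fault, evict 5, frames (8 1 6)
8 → hit
6 → hit
2 → fault, evict 1, frames (8 6 2)
8 → hit
6 → hit
1 → fault, evict 2, frames (8 6 1)
6 → hit
0 → fault, evict 1, frames (8 6 0)
1 → fault, evict 0, frames (8 6 1)
5 → fault, evict 1, frames (8 6 5)
0 → fault, evict 5, frames (8 6 0)
1 → fault, evict 0, frames (8 6 1)
6 → hit
0 → fault, evict 1, frames (8 6 0)
7 → fault, evict 0, frames (8 6 7)
2 → fault, evict 7, frames (8 6 2)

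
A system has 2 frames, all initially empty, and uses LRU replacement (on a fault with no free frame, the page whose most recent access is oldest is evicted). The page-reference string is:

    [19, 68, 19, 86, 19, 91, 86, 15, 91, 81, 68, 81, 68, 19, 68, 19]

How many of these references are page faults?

10

19: miss, frames (19)
68: miss, frames (19 68)
19: hit
86: miss, evict 68, frames (19 86)
19: hit
91: miss, evict 86, frames (19 91)
86: miss, evict 19, frames (91 86)
15: miss, evict 91, frames (86 15)
91: miss, evict 86, frames (15 91)
81: miss, evict 15, frames (91 81)
68: miss, evict 91, frames (81 68)
81: hit
68: hit
19: miss, evict 81, frames (68 19)
68: hit
19: hit
Page faults: 10.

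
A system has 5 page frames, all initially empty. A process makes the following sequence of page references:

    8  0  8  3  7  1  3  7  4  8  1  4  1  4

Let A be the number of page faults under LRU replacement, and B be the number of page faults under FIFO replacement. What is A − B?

Under LRU: F F . F F F . . F . . . . . → 6 faults.
Under FIFO: F F . F F F . . F F . . . . → 7 faults.
A − B = 6 − 7 = -1.

-1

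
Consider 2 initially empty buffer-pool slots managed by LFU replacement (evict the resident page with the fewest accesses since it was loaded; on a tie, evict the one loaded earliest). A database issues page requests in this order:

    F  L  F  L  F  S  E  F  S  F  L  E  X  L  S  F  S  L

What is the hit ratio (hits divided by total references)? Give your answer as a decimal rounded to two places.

0.39

F: miss, frames [F]
L: miss, frames [F, L]
F: hit
L: hit
F: hit
S: miss, evict L, frames [F, S]
E: miss, evict S, frames [F, E]
F: hit
S: miss, evict E, frames [F, S]
F: hit
L: miss, evict S, frames [F, L]
E: miss, evict L, frames [F, E]
X: miss, evict E, frames [F, X]
L: miss, evict X, frames [F, L]
S: miss, evict L, frames [F, S]
F: hit
S: hit
L: miss, evict S, frames [F, L]
Hits: 7 of 18 references → 7/18 = 0.3889.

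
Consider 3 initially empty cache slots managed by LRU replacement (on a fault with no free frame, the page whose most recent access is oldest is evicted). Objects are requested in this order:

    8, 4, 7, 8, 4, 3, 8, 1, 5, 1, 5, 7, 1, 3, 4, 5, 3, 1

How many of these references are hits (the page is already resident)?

8 -> miss, frames {8}
4 -> miss, frames {8,4}
7 -> miss, frames {8,4,7}
8 -> hit
4 -> hit
3 -> miss, evict 7, frames {8,4,3}
8 -> hit
1 -> miss, evict 4, frames {3,8,1}
5 -> miss, evict 3, frames {8,1,5}
1 -> hit
5 -> hit
7 -> miss, evict 8, frames {1,5,7}
1 -> hit
3 -> miss, evict 5, frames {7,1,3}
4 -> miss, evict 7, frames {1,3,4}
5 -> miss, evict 1, frames {3,4,5}
3 -> hit
1 -> miss, evict 4, frames {5,3,1}
Hits: 7.

7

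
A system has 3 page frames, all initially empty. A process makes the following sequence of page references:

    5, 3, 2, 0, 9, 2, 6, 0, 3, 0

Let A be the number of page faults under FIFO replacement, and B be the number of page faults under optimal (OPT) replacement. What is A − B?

1

Under FIFO: F F F F F . F . F F → 8 faults.
Under OPT: F F F F F . F . F . → 7 faults.
A − B = 8 − 7 = 1.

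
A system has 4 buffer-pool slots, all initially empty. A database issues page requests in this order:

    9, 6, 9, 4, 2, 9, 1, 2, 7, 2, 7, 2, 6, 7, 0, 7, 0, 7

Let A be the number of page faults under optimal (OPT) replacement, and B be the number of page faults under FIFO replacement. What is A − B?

-1

Under OPT: F F . F F . F . F . . . . . F . . . → 7 faults.
Under FIFO: F F . F F . F . F . . . F . F . . . → 8 faults.
A − B = 7 − 8 = -1.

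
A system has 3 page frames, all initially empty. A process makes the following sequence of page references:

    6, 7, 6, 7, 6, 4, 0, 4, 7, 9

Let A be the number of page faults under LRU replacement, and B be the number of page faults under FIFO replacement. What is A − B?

Under LRU: F F . . . F F . F F → 6 faults.
Under FIFO: F F . . . F F . . F → 5 faults.
A − B = 6 − 5 = 1.

1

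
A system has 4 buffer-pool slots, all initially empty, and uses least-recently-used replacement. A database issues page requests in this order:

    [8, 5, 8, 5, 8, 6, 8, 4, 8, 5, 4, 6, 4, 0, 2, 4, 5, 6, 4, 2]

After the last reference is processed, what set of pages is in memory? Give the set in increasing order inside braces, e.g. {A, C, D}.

{2, 4, 5, 6}

8 -> fault, frames (8)
5 -> fault, frames (8 5)
8 -> hit
5 -> hit
8 -> hit
6 -> fault, frames (5 8 6)
8 -> hit
4 -> fault, frames (5 6 8 4)
8 -> hit
5 -> hit
4 -> hit
6 -> hit
4 -> hit
0 -> fault, evict 8, frames (5 6 4 0)
2 -> fault, evict 5, frames (6 4 0 2)
4 -> hit
5 -> fault, evict 6, frames (0 2 4 5)
6 -> fault, evict 0, frames (2 4 5 6)
4 -> hit
2 -> hit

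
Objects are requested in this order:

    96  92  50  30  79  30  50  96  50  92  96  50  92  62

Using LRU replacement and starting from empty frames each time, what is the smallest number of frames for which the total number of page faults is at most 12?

2

f=1: 14 faults
f=2: 12 faults
f=3: 8 faults
f=4: 8 faults
f=5: 6 faults
f=6: 6 faults
Smallest f with faults ≤ 12 is 2.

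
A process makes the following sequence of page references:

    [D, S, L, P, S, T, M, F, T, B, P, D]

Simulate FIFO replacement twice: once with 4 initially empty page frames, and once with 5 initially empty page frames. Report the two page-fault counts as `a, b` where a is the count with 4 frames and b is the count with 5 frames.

4 frames: F F F F . F F F . F F F → 10 faults.
5 frames: F F F F . F F F . F . F → 9 faults.
9 < 10: adding a frame reduced faults, as is typical.

10, 9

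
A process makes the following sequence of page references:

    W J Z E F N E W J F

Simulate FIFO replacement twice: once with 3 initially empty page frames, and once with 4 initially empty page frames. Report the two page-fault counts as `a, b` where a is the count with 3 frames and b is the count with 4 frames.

3 frames: F F F F F F . F F F → 9 faults.
4 frames: F F F F F F . F F . → 8 faults.
8 < 9: adding a frame reduced faults, as is typical.

9, 8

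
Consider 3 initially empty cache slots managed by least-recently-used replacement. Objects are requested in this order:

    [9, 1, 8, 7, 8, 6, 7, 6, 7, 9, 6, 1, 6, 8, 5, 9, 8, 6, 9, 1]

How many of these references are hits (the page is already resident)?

9 -> miss, frames (9)
1 -> miss, frames (9 1)
8 -> miss, frames (9 1 8)
7 -> miss, evict 9, frames (1 8 7)
8 -> hit
6 -> miss, evict 1, frames (7 8 6)
7 -> hit
6 -> hit
7 -> hit
9 -> miss, evict 8, frames (6 7 9)
6 -> hit
1 -> miss, evict 7, frames (9 6 1)
6 -> hit
8 -> miss, evict 9, frames (1 6 8)
5 -> miss, evict 1, frames (6 8 5)
9 -> miss, evict 6, frames (8 5 9)
8 -> hit
6 -> miss, evict 5, frames (9 8 6)
9 -> hit
1 -> miss, evict 8, frames (6 9 1)
Hits: 8.

8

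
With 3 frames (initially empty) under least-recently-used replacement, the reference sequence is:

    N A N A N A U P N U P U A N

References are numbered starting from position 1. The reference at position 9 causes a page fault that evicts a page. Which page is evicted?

pos 1: N → miss, frames (N)
pos 2: A → miss, frames (N A)
pos 3: N → hit
pos 4: A → hit
pos 5: N → hit
pos 6: A → hit
pos 7: U → miss, frames (N A U)
pos 8: P → miss, evict N, frames (A U P)
pos 9: N → miss, evict A, frames (U P N)
At position 9, page A is evicted.

A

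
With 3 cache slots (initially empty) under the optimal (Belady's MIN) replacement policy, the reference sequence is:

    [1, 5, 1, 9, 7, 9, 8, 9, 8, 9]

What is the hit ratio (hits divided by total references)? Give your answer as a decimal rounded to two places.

0.50

1 → fault, frames {1}
5 → fault, frames {1,5}
1 → hit
9 → fault, frames {1,5,9}
7 → fault, evict 5, frames {1,9,7}
9 → hit
8 → fault, evict 7, frames {1,9,8}
9 → hit
8 → hit
9 → hit
Hits: 5 of 10 references → 5/10 = 0.5000.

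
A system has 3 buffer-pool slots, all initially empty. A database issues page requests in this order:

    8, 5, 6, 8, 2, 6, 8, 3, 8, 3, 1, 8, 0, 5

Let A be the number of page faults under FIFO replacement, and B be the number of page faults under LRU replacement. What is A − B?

1

Under FIFO: F F F . F . F F . . F . F F → 9 faults.
Under LRU: F F F . F . . F . . F . F F → 8 faults.
A − B = 9 − 8 = 1.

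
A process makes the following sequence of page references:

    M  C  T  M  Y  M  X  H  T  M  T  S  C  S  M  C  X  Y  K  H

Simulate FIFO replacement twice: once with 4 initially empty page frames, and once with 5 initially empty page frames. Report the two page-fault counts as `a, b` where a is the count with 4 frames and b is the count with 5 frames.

4 frames: F F F . F . F F . F F F F . . . F F F F → 14 faults.
5 frames: F F F . F . F F . F . F F . . . . F F F → 12 faults.
12 < 14: adding a frame reduced faults, as is typical.

14, 12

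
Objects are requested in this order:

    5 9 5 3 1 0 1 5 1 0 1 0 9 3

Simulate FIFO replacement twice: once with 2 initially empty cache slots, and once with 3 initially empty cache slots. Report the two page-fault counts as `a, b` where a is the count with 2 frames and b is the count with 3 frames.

10, 8

2 frames: F F . F F F . F F F . . F F → 10 faults.
3 frames: F F . F F F . F . . . . F F → 8 faults.
8 < 10: adding a frame reduced faults, as is typical.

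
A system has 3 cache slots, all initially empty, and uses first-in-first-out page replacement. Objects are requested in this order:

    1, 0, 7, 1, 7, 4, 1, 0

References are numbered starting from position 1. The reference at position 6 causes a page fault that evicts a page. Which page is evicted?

1

pos 1: 1 -> miss, frames [1]
pos 2: 0 -> miss, frames [1, 0]
pos 3: 7 -> miss, frames [1, 0, 7]
pos 4: 1 -> hit
pos 5: 7 -> hit
pos 6: 4 -> miss, evict 1, frames [0, 7, 4]
At position 6, page 1 is evicted.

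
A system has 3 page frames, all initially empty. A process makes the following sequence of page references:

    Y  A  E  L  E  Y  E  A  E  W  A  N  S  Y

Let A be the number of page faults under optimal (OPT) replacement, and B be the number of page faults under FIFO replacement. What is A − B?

-3

Under OPT: F F F F . . . F . F . F F . → 8 faults.
Under FIFO: F F F F . F . F F F . F F F → 11 faults.
A − B = 8 − 11 = -3.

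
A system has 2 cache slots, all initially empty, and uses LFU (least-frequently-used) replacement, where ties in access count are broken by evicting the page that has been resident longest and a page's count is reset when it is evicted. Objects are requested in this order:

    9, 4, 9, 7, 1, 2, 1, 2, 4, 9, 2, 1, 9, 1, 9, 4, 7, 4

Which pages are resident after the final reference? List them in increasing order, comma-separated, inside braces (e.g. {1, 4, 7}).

9: miss, frames (9)
4: miss, frames (9 4)
9: hit
7: miss, evict 4, frames (9 7)
1: miss, evict 7, frames (9 1)
2: miss, evict 1, frames (9 2)
1: miss, evict 2, frames (9 1)
2: miss, evict 1, frames (9 2)
4: miss, evict 2, frames (9 4)
9: hit
2: miss, evict 4, frames (9 2)
1: miss, evict 2, frames (9 1)
9: hit
1: hit
9: hit
4: miss, evict 1, frames (9 4)
7: miss, evict 4, frames (9 7)
4: miss, evict 7, frames (9 4)

{4, 9}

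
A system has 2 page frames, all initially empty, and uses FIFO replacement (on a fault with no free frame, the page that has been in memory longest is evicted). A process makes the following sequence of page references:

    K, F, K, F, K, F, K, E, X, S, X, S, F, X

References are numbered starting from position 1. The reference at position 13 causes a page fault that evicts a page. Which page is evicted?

pos 1: K -> miss, frames [K]
pos 2: F -> miss, frames [K, F]
pos 3: K -> hit
pos 4: F -> hit
pos 5: K -> hit
pos 6: F -> hit
pos 7: K -> hit
pos 8: E -> miss, evict K, frames [F, E]
pos 9: X -> miss, evict F, frames [E, X]
pos 10: S -> miss, evict E, frames [X, S]
pos 11: X -> hit
pos 12: S -> hit
pos 13: F -> miss, evict X, frames [S, F]
At position 13, page X is evicted.

X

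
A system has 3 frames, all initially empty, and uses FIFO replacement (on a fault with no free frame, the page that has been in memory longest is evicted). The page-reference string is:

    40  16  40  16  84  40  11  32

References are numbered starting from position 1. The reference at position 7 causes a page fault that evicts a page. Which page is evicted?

40

pos 1: 40: miss, frames (40)
pos 2: 16: miss, frames (40 16)
pos 3: 40: hit
pos 4: 16: hit
pos 5: 84: miss, frames (40 16 84)
pos 6: 40: hit
pos 7: 11: miss, evict 40, frames (16 84 11)
At position 7, page 40 is evicted.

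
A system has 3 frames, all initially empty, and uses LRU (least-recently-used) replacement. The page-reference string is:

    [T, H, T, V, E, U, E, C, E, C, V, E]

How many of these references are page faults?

T -> miss, frames (T)
H -> miss, frames (T H)
T -> hit
V -> miss, frames (H T V)
E -> miss, evict H, frames (T V E)
U -> miss, evict T, frames (V E U)
E -> hit
C -> miss, evict V, frames (U E C)
E -> hit
C -> hit
V -> miss, evict U, frames (E C V)
E -> hit
Page faults: 7.

7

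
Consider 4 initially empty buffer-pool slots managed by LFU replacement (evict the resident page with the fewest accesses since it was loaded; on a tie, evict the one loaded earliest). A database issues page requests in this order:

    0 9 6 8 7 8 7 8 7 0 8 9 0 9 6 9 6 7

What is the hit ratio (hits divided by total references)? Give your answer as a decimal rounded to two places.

0 -> miss, frames {0}
9 -> miss, frames {0,9}
6 -> miss, frames {0,9,6}
8 -> miss, frames {0,9,6,8}
7 -> miss, evict 0, frames {9,6,8,7}
8 -> hit
7 -> hit
8 -> hit
7 -> hit
0 -> miss, evict 9, frames {6,8,7,0}
8 -> hit
9 -> miss, evict 6, frames {8,7,0,9}
0 -> hit
9 -> hit
6 -> miss, evict 0, frames {8,7,9,6}
9 -> hit
6 -> hit
7 -> hit
Hits: 10 of 18 references → 10/18 = 0.5556.

0.56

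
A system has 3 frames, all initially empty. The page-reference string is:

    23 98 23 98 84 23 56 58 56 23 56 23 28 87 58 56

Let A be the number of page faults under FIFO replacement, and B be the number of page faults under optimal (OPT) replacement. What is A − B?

3

Under FIFO: F F . . F . F F . F . . F F F F → 10 faults.
Under OPT: F F . . F . F F . . . . F F . . → 7 faults.
A − B = 10 − 7 = 3.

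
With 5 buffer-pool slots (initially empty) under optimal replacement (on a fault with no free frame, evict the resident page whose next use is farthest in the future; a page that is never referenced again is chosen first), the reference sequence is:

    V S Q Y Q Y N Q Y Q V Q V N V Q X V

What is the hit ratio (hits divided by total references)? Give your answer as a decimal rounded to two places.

0.67

V → fault, frames [V]
S → fault, frames [V, S]
Q → fault, frames [V, S, Q]
Y → fault, frames [V, S, Q, Y]
Q → hit
Y → hit
N → fault, frames [V, S, Q, Y, N]
Q → hit
Y → hit
Q → hit
V → hit
Q → hit
V → hit
N → hit
V → hit
Q → hit
X → fault, evict N, frames [V, S, Q, Y, X]
V → hit
Hits: 12 of 18 references → 12/18 = 0.6667.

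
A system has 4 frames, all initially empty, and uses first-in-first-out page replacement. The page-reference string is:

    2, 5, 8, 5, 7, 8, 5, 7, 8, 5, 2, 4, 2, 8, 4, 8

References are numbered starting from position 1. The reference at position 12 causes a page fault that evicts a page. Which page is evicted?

2

pos 1: 2 -> miss, frames (2)
pos 2: 5 -> miss, frames (2 5)
pos 3: 8 -> miss, frames (2 5 8)
pos 4: 5 -> hit
pos 5: 7 -> miss, frames (2 5 8 7)
pos 6: 8 -> hit
pos 7: 5 -> hit
pos 8: 7 -> hit
pos 9: 8 -> hit
pos 10: 5 -> hit
pos 11: 2 -> hit
pos 12: 4 -> miss, evict 2, frames (5 8 7 4)
At position 12, page 2 is evicted.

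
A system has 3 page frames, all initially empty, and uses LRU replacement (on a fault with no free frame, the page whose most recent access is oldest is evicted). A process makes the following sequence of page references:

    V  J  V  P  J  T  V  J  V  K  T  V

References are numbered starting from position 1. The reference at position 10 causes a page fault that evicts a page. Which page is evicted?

pos 1: V: fault, frames (V)
pos 2: J: fault, frames (V J)
pos 3: V: hit
pos 4: P: fault, frames (J V P)
pos 5: J: hit
pos 6: T: fault, evict V, frames (P J T)
pos 7: V: fault, evict P, frames (J T V)
pos 8: J: hit
pos 9: V: hit
pos 10: K: fault, evict T, frames (J V K)
At position 10, page T is evicted.

T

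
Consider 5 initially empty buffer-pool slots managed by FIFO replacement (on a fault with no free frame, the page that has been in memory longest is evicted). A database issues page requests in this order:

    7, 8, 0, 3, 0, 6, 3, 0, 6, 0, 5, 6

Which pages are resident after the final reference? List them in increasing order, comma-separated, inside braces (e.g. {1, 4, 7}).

7 → miss, frames {7}
8 → miss, frames {7,8}
0 → miss, frames {7,8,0}
3 → miss, frames {7,8,0,3}
0 → hit
6 → miss, frames {7,8,0,3,6}
3 → hit
0 → hit
6 → hit
0 → hit
5 → miss, evict 7, frames {8,0,3,6,5}
6 → hit

{0, 3, 5, 6, 8}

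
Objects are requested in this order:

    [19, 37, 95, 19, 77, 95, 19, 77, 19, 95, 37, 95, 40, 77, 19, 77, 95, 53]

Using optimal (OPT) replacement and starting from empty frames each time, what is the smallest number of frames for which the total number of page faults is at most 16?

2

f=1: 18 faults
f=2: 12 faults
f=3: 8 faults
f=4: 6 faults
f=5: 6 faults
f=6: 6 faults
Smallest f with faults ≤ 16 is 2.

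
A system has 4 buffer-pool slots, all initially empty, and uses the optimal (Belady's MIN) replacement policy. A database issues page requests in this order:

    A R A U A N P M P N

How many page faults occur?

A: miss, frames (A)
R: miss, frames (A R)
A: hit
U: miss, frames (A R U)
A: hit
N: miss, frames (A R U N)
P: miss, evict U, frames (A R N P)
M: miss, evict R, frames (A N P M)
P: hit
N: hit
Page faults: 6.

6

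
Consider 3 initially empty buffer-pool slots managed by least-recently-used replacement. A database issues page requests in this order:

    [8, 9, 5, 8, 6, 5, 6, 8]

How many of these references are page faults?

8 -> fault, frames [8]
9 -> fault, frames [8, 9]
5 -> fault, frames [8, 9, 5]
8 -> hit
6 -> fault, evict 9, frames [5, 8, 6]
5 -> hit
6 -> hit
8 -> hit
Page faults: 4.

4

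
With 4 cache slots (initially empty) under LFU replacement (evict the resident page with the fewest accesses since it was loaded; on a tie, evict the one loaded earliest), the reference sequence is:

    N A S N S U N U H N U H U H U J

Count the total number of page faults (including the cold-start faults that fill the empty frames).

6

N → fault, frames (N)
A → fault, frames (N A)
S → fault, frames (N A S)
N → hit
S → hit
U → fault, frames (N A S U)
N → hit
U → hit
H → fault, evict A, frames (N S U H)
N → hit
U → hit
H → hit
U → hit
H → hit
U → hit
J → fault, evict S, frames (N U H J)
Page faults: 6.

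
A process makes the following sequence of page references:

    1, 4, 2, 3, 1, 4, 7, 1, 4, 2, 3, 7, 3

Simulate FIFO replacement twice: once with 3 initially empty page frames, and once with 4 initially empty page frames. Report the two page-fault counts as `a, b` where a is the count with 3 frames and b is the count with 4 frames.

3 frames: F F F F F F F . . F F . . → 9 faults.
4 frames: F F F F . . F F F F F F . → 10 faults.
10 > 9: adding a frame increased faults — Belady's anomaly.

9, 10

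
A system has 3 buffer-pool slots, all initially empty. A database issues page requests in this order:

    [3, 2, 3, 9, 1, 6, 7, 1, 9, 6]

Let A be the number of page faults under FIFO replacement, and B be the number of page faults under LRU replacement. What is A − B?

-1

Under FIFO: F F . F F F F . F . → 7 faults.
Under LRU: F F . F F F F . F F → 8 faults.
A − B = 7 − 8 = -1.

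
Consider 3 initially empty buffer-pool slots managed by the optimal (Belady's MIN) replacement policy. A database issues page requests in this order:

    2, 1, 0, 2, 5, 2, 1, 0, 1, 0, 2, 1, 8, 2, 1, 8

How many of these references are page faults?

6

2 → miss, frames (2)
1 → miss, frames (2 1)
0 → miss, frames (2 1 0)
2 → hit
5 → miss, evict 0, frames (2 1 5)
2 → hit
1 → hit
0 → miss, evict 5, frames (2 1 0)
1 → hit
0 → hit
2 → hit
1 → hit
8 → miss, evict 0, frames (2 1 8)
2 → hit
1 → hit
8 → hit
Page faults: 6.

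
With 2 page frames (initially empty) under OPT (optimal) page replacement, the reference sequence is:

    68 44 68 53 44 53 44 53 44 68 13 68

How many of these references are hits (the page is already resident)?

68 -> fault, frames [68]
44 -> fault, frames [68, 44]
68 -> hit
53 -> fault, evict 68, frames [44, 53]
44 -> hit
53 -> hit
44 -> hit
53 -> hit
44 -> hit
68 -> fault, evict 53, frames [44, 68]
13 -> fault, evict 44, frames [68, 13]
68 -> hit
Hits: 7.

7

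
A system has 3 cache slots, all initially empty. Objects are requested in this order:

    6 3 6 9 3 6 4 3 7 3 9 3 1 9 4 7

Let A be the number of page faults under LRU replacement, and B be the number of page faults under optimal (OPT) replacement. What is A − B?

2

Under LRU: F F . F . . F . F . F . F . F F → 9 faults.
Under OPT: F F . F . . F . F . . . F . F . → 7 faults.
A − B = 9 − 7 = 2.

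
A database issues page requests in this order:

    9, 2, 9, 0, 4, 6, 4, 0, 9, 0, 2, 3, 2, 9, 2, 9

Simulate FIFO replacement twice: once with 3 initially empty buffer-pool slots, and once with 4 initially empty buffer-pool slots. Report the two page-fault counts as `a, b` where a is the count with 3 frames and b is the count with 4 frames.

10, 8

3 frames: F F . F F F . . F F F F . F . . → 10 faults.
4 frames: F F . F F F . . F . F F . . . . → 8 faults.
8 < 10: adding a frame reduced faults, as is typical.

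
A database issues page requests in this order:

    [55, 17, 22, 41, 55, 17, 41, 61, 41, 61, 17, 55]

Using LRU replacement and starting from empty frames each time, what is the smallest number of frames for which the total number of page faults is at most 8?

3

f=1: 12 faults
f=2: 10 faults
f=3: 8 faults
f=4: 5 faults
f=5: 5 faults
Smallest f with faults ≤ 8 is 3.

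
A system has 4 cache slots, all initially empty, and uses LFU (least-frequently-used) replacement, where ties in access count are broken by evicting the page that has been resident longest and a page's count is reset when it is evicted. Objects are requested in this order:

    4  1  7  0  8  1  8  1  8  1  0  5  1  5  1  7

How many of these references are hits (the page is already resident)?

9

4 → miss, frames (4)
1 → miss, frames (4 1)
7 → miss, frames (4 1 7)
0 → miss, frames (4 1 7 0)
8 → miss, evict 4, frames (1 7 0 8)
1 → hit
8 → hit
1 → hit
8 → hit
1 → hit
0 → hit
5 → miss, evict 7, frames (1 0 8 5)
1 → hit
5 → hit
1 → hit
7 → miss, evict 0, frames (1 8 5 7)
Hits: 9.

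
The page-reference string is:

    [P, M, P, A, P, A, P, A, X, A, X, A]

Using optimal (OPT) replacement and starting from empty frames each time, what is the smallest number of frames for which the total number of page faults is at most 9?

f=1: 12 faults
f=2: 4 faults
f=3: 4 faults
f=4: 4 faults
Smallest f with faults ≤ 9 is 2.

2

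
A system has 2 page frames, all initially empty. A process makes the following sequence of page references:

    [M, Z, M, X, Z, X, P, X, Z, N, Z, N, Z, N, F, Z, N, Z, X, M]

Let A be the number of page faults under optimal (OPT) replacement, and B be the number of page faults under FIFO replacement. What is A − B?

-1

Under OPT: F F . F . . F . F F . . . . F . F . F F → 10 faults.
Under FIFO: F F . F . . F . F F . . . . F F F . F F → 11 faults.
A − B = 10 − 11 = -1.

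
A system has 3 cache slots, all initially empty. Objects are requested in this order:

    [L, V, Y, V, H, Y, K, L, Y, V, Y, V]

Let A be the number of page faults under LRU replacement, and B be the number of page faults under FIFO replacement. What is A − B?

Under LRU: F F F . F . F F . F . . → 7 faults.
Under FIFO: F F F . F . F F F F . . → 8 faults.
A − B = 7 − 8 = -1.

-1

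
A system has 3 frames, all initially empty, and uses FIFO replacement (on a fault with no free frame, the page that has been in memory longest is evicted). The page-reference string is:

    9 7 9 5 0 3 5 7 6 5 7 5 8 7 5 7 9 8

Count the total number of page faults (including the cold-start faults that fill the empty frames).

9 → miss, frames {9}
7 → miss, frames {9,7}
9 → hit
5 → miss, frames {9,7,5}
0 → miss, evict 9, frames {7,5,0}
3 → miss, evict 7, frames {5,0,3}
5 → hit
7 → miss, evict 5, frames {0,3,7}
6 → miss, evict 0, frames {3,7,6}
5 → miss, evict 3, frames {7,6,5}
7 → hit
5 → hit
8 → miss, evict 7, frames {6,5,8}
7 → miss, evict 6, frames {5,8,7}
5 → hit
7 → hit
9 → miss, evict 5, frames {8,7,9}
8 → hit
Page faults: 11.

11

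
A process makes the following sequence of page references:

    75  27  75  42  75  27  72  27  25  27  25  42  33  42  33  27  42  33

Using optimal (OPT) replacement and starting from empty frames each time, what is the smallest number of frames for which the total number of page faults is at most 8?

3

f=1: 18 faults
f=2: 10 faults
f=3: 6 faults
f=4: 6 faults
f=5: 6 faults
f=6: 6 faults
Smallest f with faults ≤ 8 is 3.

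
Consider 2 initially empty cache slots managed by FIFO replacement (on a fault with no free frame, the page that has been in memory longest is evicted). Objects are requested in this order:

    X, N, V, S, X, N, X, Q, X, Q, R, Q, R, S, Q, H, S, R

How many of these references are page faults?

X: miss, frames {X}
N: miss, frames {X,N}
V: miss, evict X, frames {N,V}
S: miss, evict N, frames {V,S}
X: miss, evict V, frames {S,X}
N: miss, evict S, frames {X,N}
X: hit
Q: miss, evict X, frames {N,Q}
X: miss, evict N, frames {Q,X}
Q: hit
R: miss, evict Q, frames {X,R}
Q: miss, evict X, frames {R,Q}
R: hit
S: miss, evict R, frames {Q,S}
Q: hit
H: miss, evict Q, frames {S,H}
S: hit
R: miss, evict S, frames {H,R}
Page faults: 13.

13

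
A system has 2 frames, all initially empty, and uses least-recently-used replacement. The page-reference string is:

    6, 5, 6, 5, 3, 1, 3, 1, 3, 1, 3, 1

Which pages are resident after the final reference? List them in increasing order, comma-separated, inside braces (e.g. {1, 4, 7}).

6 -> fault, frames (6)
5 -> fault, frames (6 5)
6 -> hit
5 -> hit
3 -> fault, evict 6, frames (5 3)
1 -> fault, evict 5, frames (3 1)
3 -> hit
1 -> hit
3 -> hit
1 -> hit
3 -> hit
1 -> hit

{1, 3}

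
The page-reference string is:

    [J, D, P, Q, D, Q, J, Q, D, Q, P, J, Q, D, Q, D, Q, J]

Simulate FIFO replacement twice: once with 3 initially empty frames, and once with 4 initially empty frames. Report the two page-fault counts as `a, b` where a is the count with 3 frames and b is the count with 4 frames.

9, 4

3 frames: F F F F . . F . F . F . F . . . . F → 9 faults.
4 frames: F F F F . . . . . . . . . . . . . . → 4 faults.
4 < 9: adding a frame reduced faults, as is typical.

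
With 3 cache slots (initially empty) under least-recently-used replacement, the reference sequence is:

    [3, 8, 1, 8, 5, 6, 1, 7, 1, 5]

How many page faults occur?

8

3: miss, frames (3)
8: miss, frames (3 8)
1: miss, frames (3 8 1)
8: hit
5: miss, evict 3, frames (1 8 5)
6: miss, evict 1, frames (8 5 6)
1: miss, evict 8, frames (5 6 1)
7: miss, evict 5, frames (6 1 7)
1: hit
5: miss, evict 6, frames (7 1 5)
Page faults: 8.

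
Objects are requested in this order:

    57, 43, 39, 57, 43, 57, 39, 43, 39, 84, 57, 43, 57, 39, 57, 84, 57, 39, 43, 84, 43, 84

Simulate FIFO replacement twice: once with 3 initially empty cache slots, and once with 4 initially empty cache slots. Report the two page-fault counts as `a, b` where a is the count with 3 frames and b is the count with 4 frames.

3 frames: F F F . . . . . . F F F . F . F F . F . . . → 10 faults.
4 frames: F F F . . . . . . F . . . . . . . . . . . . → 4 faults.
4 < 10: adding a frame reduced faults, as is typical.

10, 4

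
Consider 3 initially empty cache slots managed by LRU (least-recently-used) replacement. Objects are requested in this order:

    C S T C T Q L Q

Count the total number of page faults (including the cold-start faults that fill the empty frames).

C -> fault, frames [C]
S -> fault, frames [C, S]
T -> fault, frames [C, S, T]
C -> hit
T -> hit
Q -> fault, evict S, frames [C, T, Q]
L -> fault, evict C, frames [T, Q, L]
Q -> hit
Page faults: 5.

5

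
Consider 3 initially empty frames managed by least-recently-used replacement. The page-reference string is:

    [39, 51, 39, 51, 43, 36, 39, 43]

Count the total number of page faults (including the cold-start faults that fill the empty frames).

5

39 -> miss, frames (39)
51 -> miss, frames (39 51)
39 -> hit
51 -> hit
43 -> miss, frames (39 51 43)
36 -> miss, evict 39, frames (51 43 36)
39 -> miss, evict 51, frames (43 36 39)
43 -> hit
Page faults: 5.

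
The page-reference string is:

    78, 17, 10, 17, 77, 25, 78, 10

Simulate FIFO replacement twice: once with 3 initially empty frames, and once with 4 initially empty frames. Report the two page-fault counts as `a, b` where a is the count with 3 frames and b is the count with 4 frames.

7, 6

3 frames: F F F . F F F F → 7 faults.
4 frames: F F F . F F F . → 6 faults.
6 < 7: adding a frame reduced faults, as is typical.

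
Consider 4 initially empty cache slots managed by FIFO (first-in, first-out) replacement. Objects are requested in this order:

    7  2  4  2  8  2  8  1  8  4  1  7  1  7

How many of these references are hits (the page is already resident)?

7 -> fault, frames [7]
2 -> fault, frames [7, 2]
4 -> fault, frames [7, 2, 4]
2 -> hit
8 -> fault, frames [7, 2, 4, 8]
2 -> hit
8 -> hit
1 -> fault, evict 7, frames [2, 4, 8, 1]
8 -> hit
4 -> hit
1 -> hit
7 -> fault, evict 2, frames [4, 8, 1, 7]
1 -> hit
7 -> hit
Hits: 8.

8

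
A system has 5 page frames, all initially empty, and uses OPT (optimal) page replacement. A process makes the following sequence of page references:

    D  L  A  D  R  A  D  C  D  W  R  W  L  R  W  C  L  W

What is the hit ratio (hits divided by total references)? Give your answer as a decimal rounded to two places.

D -> fault, frames [D]
L -> fault, frames [D, L]
A -> fault, frames [D, L, A]
D -> hit
R -> fault, frames [D, L, A, R]
A -> hit
D -> hit
C -> fault, frames [D, L, A, R, C]
D -> hit
W -> fault, evict A, frames [D, L, R, C, W]
R -> hit
W -> hit
L -> hit
R -> hit
W -> hit
C -> hit
L -> hit
W -> hit
Hits: 12 of 18 references → 12/18 = 0.6667.

0.67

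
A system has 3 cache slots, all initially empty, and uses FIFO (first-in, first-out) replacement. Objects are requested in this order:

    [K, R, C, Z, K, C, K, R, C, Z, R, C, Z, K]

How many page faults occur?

K: fault, frames [K]
R: fault, frames [K, R]
C: fault, frames [K, R, C]
Z: fault, evict K, frames [R, C, Z]
K: fault, evict R, frames [C, Z, K]
C: hit
K: hit
R: fault, evict C, frames [Z, K, R]
C: fault, evict Z, frames [K, R, C]
Z: fault, evict K, frames [R, C, Z]
R: hit
C: hit
Z: hit
K: fault, evict R, frames [C, Z, K]
Page faults: 9.

9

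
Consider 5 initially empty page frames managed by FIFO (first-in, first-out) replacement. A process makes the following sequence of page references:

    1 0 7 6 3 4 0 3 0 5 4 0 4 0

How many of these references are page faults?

1: miss, frames [1]
0: miss, frames [1, 0]
7: miss, frames [1, 0, 7]
6: miss, frames [1, 0, 7, 6]
3: miss, frames [1, 0, 7, 6, 3]
4: miss, evict 1, frames [0, 7, 6, 3, 4]
0: hit
3: hit
0: hit
5: miss, evict 0, frames [7, 6, 3, 4, 5]
4: hit
0: miss, evict 7, frames [6, 3, 4, 5, 0]
4: hit
0: hit
Page faults: 8.

8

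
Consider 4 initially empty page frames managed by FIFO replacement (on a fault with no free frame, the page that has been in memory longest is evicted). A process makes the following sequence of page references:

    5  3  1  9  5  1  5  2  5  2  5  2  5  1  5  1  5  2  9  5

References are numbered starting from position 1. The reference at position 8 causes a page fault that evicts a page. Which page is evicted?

pos 1: 5 → miss, frames (5)
pos 2: 3 → miss, frames (5 3)
pos 3: 1 → miss, frames (5 3 1)
pos 4: 9 → miss, frames (5 3 1 9)
pos 5: 5 → hit
pos 6: 1 → hit
pos 7: 5 → hit
pos 8: 2 → miss, evict 5, frames (3 1 9 2)
At position 8, page 5 is evicted.

5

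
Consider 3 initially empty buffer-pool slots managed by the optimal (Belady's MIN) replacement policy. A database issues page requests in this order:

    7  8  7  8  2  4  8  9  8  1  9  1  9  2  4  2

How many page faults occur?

7: miss, frames {7}
8: miss, frames {7,8}
7: hit
8: hit
2: miss, frames {7,8,2}
4: miss, evict 7, frames {8,2,4}
8: hit
9: miss, evict 4, frames {8,2,9}
8: hit
1: miss, evict 8, frames {2,9,1}
9: hit
1: hit
9: hit
2: hit
4: miss, evict 1, frames {2,9,4}
2: hit
Page faults: 7.

7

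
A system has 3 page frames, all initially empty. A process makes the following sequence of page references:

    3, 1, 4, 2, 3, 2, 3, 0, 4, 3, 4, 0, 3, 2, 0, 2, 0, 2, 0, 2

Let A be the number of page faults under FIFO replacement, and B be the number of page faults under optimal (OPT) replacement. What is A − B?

Under FIFO: F F F F F . . F F . . . . F . . . . . . → 8 faults.
Under OPT: F F F F . . . F . . . . . F . . . . . . → 6 faults.
A − B = 8 − 6 = 2.

2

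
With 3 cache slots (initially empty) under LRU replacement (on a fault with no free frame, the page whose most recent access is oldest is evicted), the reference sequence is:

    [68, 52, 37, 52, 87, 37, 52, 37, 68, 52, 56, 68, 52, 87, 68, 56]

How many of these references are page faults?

8

68 -> fault, frames (68)
52 -> fault, frames (68 52)
37 -> fault, frames (68 52 37)
52 -> hit
87 -> fault, evict 68, frames (37 52 87)
37 -> hit
52 -> hit
37 -> hit
68 -> fault, evict 87, frames (52 37 68)
52 -> hit
56 -> fault, evict 37, frames (68 52 56)
68 -> hit
52 -> hit
87 -> fault, evict 56, frames (68 52 87)
68 -> hit
56 -> fault, evict 52, frames (87 68 56)
Page faults: 8.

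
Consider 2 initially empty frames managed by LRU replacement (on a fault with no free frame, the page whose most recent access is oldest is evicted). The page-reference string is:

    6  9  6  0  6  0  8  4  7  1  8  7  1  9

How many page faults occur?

11

6 -> fault, frames [6]
9 -> fault, frames [6, 9]
6 -> hit
0 -> fault, evict 9, frames [6, 0]
6 -> hit
0 -> hit
8 -> fault, evict 6, frames [0, 8]
4 -> fault, evict 0, frames [8, 4]
7 -> fault, evict 8, frames [4, 7]
1 -> fault, evict 4, frames [7, 1]
8 -> fault, evict 7, frames [1, 8]
7 -> fault, evict 1, frames [8, 7]
1 -> fault, evict 8, frames [7, 1]
9 -> fault, evict 7, frames [1, 9]
Page faults: 11.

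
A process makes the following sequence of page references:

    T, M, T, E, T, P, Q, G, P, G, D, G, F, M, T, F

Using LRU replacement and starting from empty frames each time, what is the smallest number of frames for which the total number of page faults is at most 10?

3

f=1: 16 faults
f=2: 12 faults
f=3: 10 faults
f=4: 10 faults
f=5: 10 faults
f=6: 10 faults
f=7: 9 faults
f=8: 8 faults
Smallest f with faults ≤ 10 is 3.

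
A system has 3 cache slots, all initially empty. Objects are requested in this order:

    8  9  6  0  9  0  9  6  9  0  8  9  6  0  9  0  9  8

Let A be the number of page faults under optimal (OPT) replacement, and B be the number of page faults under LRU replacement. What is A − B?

-2

Under OPT: F F F F . . . . . . F . . F . . . . → 6 faults.
Under LRU: F F F F . . . . . . F . F F . . . F → 8 faults.
A − B = 6 − 8 = -2.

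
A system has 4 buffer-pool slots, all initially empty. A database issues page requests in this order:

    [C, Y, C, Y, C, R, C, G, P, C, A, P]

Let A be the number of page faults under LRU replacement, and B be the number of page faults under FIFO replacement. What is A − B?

-1

Under LRU: F F . . . F . F F . F . → 6 faults.
Under FIFO: F F . . . F . F F F F . → 7 faults.
A − B = 6 − 7 = -1.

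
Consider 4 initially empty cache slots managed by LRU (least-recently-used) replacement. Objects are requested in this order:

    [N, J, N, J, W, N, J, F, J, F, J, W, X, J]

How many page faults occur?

N: miss, frames {N}
J: miss, frames {N,J}
N: hit
J: hit
W: miss, frames {N,J,W}
N: hit
J: hit
F: miss, frames {W,N,J,F}
J: hit
F: hit
J: hit
W: hit
X: miss, evict N, frames {F,J,W,X}
J: hit
Page faults: 5.

5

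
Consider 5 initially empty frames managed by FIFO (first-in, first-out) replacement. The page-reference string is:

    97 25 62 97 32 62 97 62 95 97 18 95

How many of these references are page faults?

97: fault, frames {97}
25: fault, frames {97,25}
62: fault, frames {97,25,62}
97: hit
32: fault, frames {97,25,62,32}
62: hit
97: hit
62: hit
95: fault, frames {97,25,62,32,95}
97: hit
18: fault, evict 97, frames {25,62,32,95,18}
95: hit
Page faults: 6.

6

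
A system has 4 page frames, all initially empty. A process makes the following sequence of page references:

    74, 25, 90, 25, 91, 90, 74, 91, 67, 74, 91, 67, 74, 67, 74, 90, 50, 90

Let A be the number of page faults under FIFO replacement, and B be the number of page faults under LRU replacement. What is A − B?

2

Under FIFO: F F F . F . . . F F . . . . . . F F → 8 faults.
Under LRU: F F F . F . . . F . . . . . . . F . → 6 faults.
A − B = 8 − 6 = 2.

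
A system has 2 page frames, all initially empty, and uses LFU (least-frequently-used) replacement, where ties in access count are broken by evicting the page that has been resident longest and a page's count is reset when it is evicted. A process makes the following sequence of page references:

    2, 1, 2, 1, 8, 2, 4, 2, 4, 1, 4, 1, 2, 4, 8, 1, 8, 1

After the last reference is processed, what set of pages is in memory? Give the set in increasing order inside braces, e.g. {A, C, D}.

2 -> fault, frames (2)
1 -> fault, frames (2 1)
2 -> hit
1 -> hit
8 -> fault, evict 2, frames (1 8)
2 -> fault, evict 8, frames (1 2)
4 -> fault, evict 2, frames (1 4)
2 -> fault, evict 4, frames (1 2)
4 -> fault, evict 2, frames (1 4)
1 -> hit
4 -> hit
1 -> hit
2 -> fault, evict 4, frames (1 2)
4 -> fault, evict 2, frames (1 4)
8 -> fault, evict 4, frames (1 8)
1 -> hit
8 -> hit
1 -> hit

{1, 8}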